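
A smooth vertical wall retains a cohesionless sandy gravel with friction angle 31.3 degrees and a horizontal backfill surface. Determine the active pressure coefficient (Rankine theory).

K_a = tan²(45° − φ/2) = tan²(29.35°) = 0.3162.

0.316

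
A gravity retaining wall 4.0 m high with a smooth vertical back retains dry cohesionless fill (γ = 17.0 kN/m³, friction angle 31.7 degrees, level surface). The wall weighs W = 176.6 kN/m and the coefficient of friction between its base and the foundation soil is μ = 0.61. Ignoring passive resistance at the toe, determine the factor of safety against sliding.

K_a = tan²(45° − 31.7°/2) = 0.3111.
P_a = ½K_aγH² = 0.5×0.3111×17.0×4.0² = 42.31 kN/m, acting at H/3 = 1.333 m above the base.
FS_sliding = μW / P_a = 0.61×176.6 / 42.31 = 2.546.

2.55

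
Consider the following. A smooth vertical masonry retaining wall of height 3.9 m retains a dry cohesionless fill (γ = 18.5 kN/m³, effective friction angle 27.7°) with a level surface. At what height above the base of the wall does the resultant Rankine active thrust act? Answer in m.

1.30 m

K_a = 0.3653.
The pressure distribution is triangular, so the resultant acts at H/3 above the base = 3.9/3 = 1.300 m.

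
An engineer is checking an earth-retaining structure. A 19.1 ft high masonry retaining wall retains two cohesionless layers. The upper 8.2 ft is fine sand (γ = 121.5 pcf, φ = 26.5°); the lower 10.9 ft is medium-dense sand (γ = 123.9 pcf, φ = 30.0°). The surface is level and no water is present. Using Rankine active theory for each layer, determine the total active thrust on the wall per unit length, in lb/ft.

7640 lb/ft

K_a1 = tan²(45°−26.5°/2) = 0.3829; K_a2 = tan²(45°−30.0°/2) = 0.3333.
Layer 1: σ at base = K_a1 γ₁ h₁ = 381.5 psf; P₁ = ½×381.5×8.2 = 1564.
Layer 2: σ_v at top = γ₁h₁ = 996.3; σ_h top = K_a2×996.3 = 332.1; σ_h base = K_a2×(996.3+123.9×10.9) = 782.3.
P₂ = ½(332.1+782.3)×10.9 = 6073. Total P_a = 1564+6073 = 7638 lb/ft.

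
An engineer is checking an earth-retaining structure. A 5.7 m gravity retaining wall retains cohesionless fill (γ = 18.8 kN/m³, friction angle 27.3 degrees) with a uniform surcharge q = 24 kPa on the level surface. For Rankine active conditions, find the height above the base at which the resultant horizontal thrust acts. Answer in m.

2.19 m

K_a = 0.3711.
Triangular part P₁ = ½K_aγH² = 113.3 at H/3 = 1.900 m; rectangular part P₂ = K_a q H = 50.77 at H/2 = 2.850 m.
ȳ = (P₁·1.900 + P₂·2.850)/(P₁+P₂) = 2.194 m.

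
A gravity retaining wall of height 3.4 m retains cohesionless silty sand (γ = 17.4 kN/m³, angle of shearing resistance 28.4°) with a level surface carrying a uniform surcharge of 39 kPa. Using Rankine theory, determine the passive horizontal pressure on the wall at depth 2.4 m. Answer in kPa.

K_p = (1 + sin φ)/(1 − sin φ) = 2.814.
σ_v = γz + q = 17.4 × 2.4 + 39 = 80.76 kPa.
σ_h = K_p σ_v = 2.814 × 80.76 = 227.3 kPa.

227 kPa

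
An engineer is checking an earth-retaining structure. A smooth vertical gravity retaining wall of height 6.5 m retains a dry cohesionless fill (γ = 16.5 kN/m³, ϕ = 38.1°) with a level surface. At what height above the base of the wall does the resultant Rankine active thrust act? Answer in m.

2.17 m

K_a = 0.2368.
The pressure distribution is triangular, so the resultant acts at H/3 above the base = 6.5/3 = 2.167 m.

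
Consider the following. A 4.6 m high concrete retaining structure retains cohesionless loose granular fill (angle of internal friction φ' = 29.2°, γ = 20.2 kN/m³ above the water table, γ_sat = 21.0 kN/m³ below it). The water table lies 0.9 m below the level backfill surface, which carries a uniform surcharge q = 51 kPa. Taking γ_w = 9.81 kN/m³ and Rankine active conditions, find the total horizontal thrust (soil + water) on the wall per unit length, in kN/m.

K_a = tan²(45° − φ/2) = 0.3442.
γ' = 21.0 − 9.81 = 11.19 kN/m³. h₂ = H − d_w = 3.7 m.
σ'_h: at surface K_a·q = 17.55; at WT K_a(q+γd_w) = 23.81; at base K_a(q+γd_w+γ'h₂) = 38.06 kPa.
P₁ = ½(17.55+23.81)×0.9 = 18.62; P₂ = ½(23.81+38.06)×3.7 = 114.5; P_w = ½γ_w h₂² = 67.15.
Total = 18.62+114.5+67.15 = 200.2 kN/m.

200 kN/m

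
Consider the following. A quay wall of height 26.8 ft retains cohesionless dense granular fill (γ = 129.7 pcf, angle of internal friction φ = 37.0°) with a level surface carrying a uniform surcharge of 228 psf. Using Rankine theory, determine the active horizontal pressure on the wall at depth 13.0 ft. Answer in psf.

K_a = (1 − sin φ)/(1 + sin φ) = 0.2486.
σ_v = γz + q = 129.7 × 13.0 + 228 = 1914 psf.
σ_h = K_a σ_v = 0.2486 × 1914 = 475.8 psf.

476 psf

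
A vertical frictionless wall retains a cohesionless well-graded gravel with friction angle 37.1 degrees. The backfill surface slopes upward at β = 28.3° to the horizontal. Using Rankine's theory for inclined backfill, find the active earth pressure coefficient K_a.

0.357

K_a = cos β · (cos β − √(cos²β − cos²φ)) / (cos β + √(cos²β − cos²φ)).
cos β = 0.8805, cos φ = 0.7976, √(cos²β − cos²φ) = 0.3730.
K_a = 0.8805 × (0.8805 − 0.3730)/(0.8805 + 0.3730) = 0.3565.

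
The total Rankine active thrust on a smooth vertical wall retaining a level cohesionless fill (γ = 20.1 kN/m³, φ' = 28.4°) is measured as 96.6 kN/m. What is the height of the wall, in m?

K_a = 0.3554. P_a = ½ K_a γ H² ⇒ H = √(2P_a/(K_a γ)).
H = √(2×96.6/(0.3554×20.1)) = 5.201 m.

5.20 m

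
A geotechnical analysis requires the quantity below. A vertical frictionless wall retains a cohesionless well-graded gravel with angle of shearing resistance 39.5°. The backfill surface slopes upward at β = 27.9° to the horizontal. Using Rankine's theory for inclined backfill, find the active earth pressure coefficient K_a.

K_a = cos β · (cos β − √(cos²β − cos²φ)) / (cos β + √(cos²β − cos²φ)).
cos β = 0.8838, cos φ = 0.7716, √(cos²β − cos²φ) = 0.4309.
K_a = 0.8838 × (0.8838 − 0.4309)/(0.8838 + 0.4309) = 0.3045.

0.304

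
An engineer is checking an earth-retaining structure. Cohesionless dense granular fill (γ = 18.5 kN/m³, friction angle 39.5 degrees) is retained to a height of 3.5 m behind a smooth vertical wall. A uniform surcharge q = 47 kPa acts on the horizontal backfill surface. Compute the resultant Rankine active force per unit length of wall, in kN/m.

K_a = tan²(45° − φ/2) = 0.2224.
Soil triangle: ½ K_a γ H² = 0.5×0.2224×18.5×3.5² = 25.20 kN/m.
Surcharge rectangle: K_a q H = 0.2224×47×3.5 = 36.59 kN/m.
Total = 25.20 + 36.59 = 61.80 kN/m.

61.8 kN/m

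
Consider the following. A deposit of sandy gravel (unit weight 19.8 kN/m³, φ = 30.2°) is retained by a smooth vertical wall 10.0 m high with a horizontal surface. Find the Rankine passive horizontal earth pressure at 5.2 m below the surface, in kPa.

311 kPa

K_p = (1 + sin φ)/(1 − sin φ) = 3.024.
σ_h = K_p γ z = 3.024 × 19.8 × 5.2 = 311.4 kPa.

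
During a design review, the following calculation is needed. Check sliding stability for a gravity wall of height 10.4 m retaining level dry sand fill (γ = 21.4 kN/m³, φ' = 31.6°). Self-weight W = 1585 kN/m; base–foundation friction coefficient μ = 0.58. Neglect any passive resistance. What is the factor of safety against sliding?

2.54

K_a = tan²(45° − 31.6°/2) = 0.3123.
P_a = ½K_aγH² = 0.5×0.3123×21.4×10.4² = 361.5 kN/m, acting at H/3 = 3.467 m above the base.
FS_sliding = μW / P_a = 0.58×1585 / 361.5 = 2.543.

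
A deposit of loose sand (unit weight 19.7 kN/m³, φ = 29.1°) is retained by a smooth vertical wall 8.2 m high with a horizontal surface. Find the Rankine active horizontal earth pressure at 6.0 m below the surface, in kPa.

K_a = (1 − sin φ)/(1 + sin φ) = 0.3456.
σ_h = K_a γ z = 0.3456 × 19.7 × 6.0 = 40.85 kPa.

40.8 kPa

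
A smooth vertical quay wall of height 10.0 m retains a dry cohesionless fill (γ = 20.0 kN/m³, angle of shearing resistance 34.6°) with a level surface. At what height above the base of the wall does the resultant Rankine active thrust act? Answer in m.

K_a = 0.2756.
The pressure distribution is triangular, so the resultant acts at H/3 above the base = 10.0/3 = 3.333 m.

3.33 m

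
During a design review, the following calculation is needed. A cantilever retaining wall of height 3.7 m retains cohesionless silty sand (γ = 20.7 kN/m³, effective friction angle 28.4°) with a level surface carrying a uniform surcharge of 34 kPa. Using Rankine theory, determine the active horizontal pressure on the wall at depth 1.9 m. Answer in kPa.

26.1 kPa

K_a = (1 − sin φ)/(1 + sin φ) = 0.3554.
σ_v = γz + q = 20.7 × 1.9 + 34 = 73.33 kPa.
σ_h = K_a σ_v = 0.3554 × 73.33 = 26.06 kPa.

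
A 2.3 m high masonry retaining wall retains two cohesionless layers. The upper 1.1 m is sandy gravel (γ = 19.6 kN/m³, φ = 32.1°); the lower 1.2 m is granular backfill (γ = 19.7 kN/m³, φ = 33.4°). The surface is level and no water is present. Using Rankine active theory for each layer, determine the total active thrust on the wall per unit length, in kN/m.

15.2 kN/m

K_a1 = tan²(45°−32.1°/2) = 0.3060; K_a2 = tan²(45°−33.4°/2) = 0.2899.
Layer 1: σ at base = K_a1 γ₁ h₁ = 6.597 kPa; P₁ = ½×6.597×1.1 = 3.628.
Layer 2: σ_v at top = γ₁h₁ = 21.56; σ_h top = K_a2×21.56 = 6.251; σ_h base = K_a2×(21.56+19.7×1.2) = 13.10.
P₂ = ½(6.251+13.10)×1.2 = 11.61. Total P_a = 3.628+11.61 = 15.24 kN/m.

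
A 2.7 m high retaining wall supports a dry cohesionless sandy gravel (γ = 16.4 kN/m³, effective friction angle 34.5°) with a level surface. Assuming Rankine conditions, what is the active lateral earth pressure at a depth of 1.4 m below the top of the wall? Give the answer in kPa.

6.36 kPa

K_a = (1 − sin φ)/(1 + sin φ) = 0.2768.
σ_h = K_a γ z = 0.2768 × 16.4 × 1.4 = 6.356 kPa.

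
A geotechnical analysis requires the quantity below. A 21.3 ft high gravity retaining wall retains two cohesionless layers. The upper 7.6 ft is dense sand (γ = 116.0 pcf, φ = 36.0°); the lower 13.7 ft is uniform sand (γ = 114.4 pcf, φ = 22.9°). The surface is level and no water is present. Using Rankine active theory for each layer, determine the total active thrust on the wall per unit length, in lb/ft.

K_a1 = tan²(45°−36.0°/2) = 0.2596; K_a2 = tan²(45°−22.9°/2) = 0.4398.
Layer 1: σ at base = K_a1 γ₁ h₁ = 228.9 psf; P₁ = ½×228.9×7.6 = 869.7.
Layer 2: σ_v at top = γ₁h₁ = 881.6; σ_h top = K_a2×881.6 = 387.7; σ_h base = K_a2×(881.6+114.4×13.7) = 1077.
P₂ = ½(387.7+1077)×13.7 = 10030. Total P_a = 869.7+10030 = 10900 lb/ft.

10900 lb/ft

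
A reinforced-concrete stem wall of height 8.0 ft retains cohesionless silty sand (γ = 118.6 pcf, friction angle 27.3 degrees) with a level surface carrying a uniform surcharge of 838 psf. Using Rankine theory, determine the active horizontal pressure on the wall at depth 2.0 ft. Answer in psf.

399 psf

K_a = (1 − sin φ)/(1 + sin φ) = 0.3711.
σ_v = γz + q = 118.6 × 2.0 + 838 = 1075 psf.
σ_h = K_a σ_v = 0.3711 × 1075 = 399.0 psf.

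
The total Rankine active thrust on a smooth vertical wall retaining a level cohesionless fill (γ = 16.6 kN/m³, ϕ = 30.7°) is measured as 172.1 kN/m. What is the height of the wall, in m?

8.00 m

K_a = 0.3240. P_a = ½ K_a γ H² ⇒ H = √(2P_a/(K_a γ)).
H = √(2×172.1/(0.3240×16.6)) = 7.999 m.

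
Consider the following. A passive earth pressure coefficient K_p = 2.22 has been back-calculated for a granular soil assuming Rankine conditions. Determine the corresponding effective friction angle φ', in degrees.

K_p = (1+sin φ)/(1−sin φ) ⇒ sin φ = (K_p − 1)/(K_p + 1) = 0.3789.
φ = arcsin(0.3789) = 22.26°.

22.3°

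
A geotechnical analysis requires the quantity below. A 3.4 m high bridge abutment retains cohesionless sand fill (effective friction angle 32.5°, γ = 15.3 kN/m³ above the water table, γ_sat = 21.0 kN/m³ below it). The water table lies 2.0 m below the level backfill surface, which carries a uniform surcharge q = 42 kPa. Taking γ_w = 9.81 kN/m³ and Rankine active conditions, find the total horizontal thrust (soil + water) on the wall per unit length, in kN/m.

78.0 kN/m

K_a = tan²(45° − φ/2) = 0.3010.
γ' = 21.0 − 9.81 = 11.19 kN/m³. h₂ = H − d_w = 1.4 m.
σ'_h: at surface K_a·q = 12.64; at WT K_a(q+γd_w) = 21.85; at base K_a(q+γd_w+γ'h₂) = 26.57 kPa.
P₁ = ½(12.64+21.85)×2.0 = 34.49; P₂ = ½(21.85+26.57)×1.4 = 33.89; P_w = ½γ_w h₂² = 9.614.
Total = 34.49+33.89+9.614 = 78.00 kN/m.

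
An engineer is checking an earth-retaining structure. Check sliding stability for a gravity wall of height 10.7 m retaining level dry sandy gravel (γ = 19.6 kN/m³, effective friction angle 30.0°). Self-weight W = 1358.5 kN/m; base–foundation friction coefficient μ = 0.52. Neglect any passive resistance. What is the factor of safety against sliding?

1.89

K_a = tan²(45° − 30.0°/2) = 0.3333.
P_a = ½K_aγH² = 0.5×0.3333×19.6×10.7² = 374.0 kN/m, acting at H/3 = 3.567 m above the base.
FS_sliding = μW / P_a = 0.52×1358.5 / 374.0 = 1.889.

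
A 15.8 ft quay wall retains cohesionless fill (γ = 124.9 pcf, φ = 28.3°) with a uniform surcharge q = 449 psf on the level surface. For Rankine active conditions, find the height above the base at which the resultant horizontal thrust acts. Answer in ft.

K_a = 0.3568.
Triangular part P₁ = ½K_aγH² = 5562 at H/3 = 5.267 ft; rectangular part P₂ = K_a q H = 2531 at H/2 = 7.900 ft.
ȳ = (P₁·5.267 + P₂·7.900)/(P₁+P₂) = 6.090 ft.

6.09 ft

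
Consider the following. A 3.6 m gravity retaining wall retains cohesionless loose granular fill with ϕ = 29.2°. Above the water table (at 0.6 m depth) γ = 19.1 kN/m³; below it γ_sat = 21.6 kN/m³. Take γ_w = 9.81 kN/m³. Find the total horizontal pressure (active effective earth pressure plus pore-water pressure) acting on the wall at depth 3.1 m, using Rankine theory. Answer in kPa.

38.6 kPa

K_a = (1 − sin φ)/(1 + sin φ) = 0.3442.
γ' = 21.6 − 9.81 = 11.79 kN/m³.
Effective vertical stress at 3.1 m: σ'_v = 19.1×0.6 + 11.79×2.50 = 40.94 kPa.
σ'_h = K_a σ'_v = 0.3442 × 40.94 = 14.09 kPa; u = γ_w × 2.50 = 24.53 kPa.
Total σ_h = 14.09 + 24.53 = 38.62 kPa.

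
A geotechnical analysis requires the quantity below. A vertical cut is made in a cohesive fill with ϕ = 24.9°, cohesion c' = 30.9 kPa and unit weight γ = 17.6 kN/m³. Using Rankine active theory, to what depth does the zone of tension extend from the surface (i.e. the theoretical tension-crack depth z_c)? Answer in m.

K_a = tan²(45° − 24.9°/2) = 0.4074; √K_a = 0.6383.
The active pressure is zero where K_a γ z = 2c√K_a, so z_c = 2c/(γ√K_a) = 2×30.9/(17.6×0.6383) = 5.501 m.

5.50 m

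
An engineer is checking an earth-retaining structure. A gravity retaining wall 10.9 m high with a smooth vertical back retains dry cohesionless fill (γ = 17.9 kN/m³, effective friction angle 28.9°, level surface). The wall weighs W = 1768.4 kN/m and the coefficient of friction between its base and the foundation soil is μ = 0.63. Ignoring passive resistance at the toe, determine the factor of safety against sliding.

K_a = tan²(45° − 28.9°/2) = 0.3484.
P_a = ½K_aγH² = 0.5×0.3484×17.9×10.9² = 370.4 kN/m, acting at H/3 = 3.633 m above the base.
FS_sliding = μW / P_a = 0.63×1768.4 / 370.4 = 3.008.

3.01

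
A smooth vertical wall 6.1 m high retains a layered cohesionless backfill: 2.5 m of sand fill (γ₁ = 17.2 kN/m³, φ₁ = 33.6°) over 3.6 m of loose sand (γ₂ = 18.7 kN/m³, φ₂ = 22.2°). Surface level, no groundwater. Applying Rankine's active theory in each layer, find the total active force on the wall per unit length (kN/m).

140 kN/m

K_a1 = tan²(45°−33.6°/2) = 0.2875; K_a2 = tan²(45°−22.2°/2) = 0.4515.
Layer 1: σ at base = K_a1 γ₁ h₁ = 12.36 kPa; P₁ = ½×12.36×2.5 = 15.45.
Layer 2: σ_v at top = γ₁h₁ = 43.00; σ_h top = K_a2×43.00 = 19.42; σ_h base = K_a2×(43.00+18.7×3.6) = 49.81.
P₂ = ½(19.42+49.81)×3.6 = 124.6. Total P_a = 15.45+124.6 = 140.1 kN/m.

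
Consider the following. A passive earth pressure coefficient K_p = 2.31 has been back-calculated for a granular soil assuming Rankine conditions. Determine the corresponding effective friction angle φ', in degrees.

K_p = (1+sin φ)/(1−sin φ) ⇒ sin φ = (K_p − 1)/(K_p + 1) = 0.3958.
φ = arcsin(0.3958) = 23.31°.

23.3°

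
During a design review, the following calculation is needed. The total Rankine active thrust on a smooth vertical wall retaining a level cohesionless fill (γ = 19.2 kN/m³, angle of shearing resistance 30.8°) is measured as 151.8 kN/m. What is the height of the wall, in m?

7.00 m

K_a = 0.3227. P_a = ½ K_a γ H² ⇒ H = √(2P_a/(K_a γ)).
H = √(2×151.8/(0.3227×19.2)) = 7.000 m.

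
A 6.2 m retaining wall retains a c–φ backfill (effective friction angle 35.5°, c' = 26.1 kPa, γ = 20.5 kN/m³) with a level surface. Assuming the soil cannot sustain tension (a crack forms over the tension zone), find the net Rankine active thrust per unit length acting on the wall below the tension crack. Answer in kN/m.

4.29 kN/m

K_a = 0.2653; √K_a = 0.5150.
Tension-crack depth z_c = 2c/(γ√K_a) = 2×26.1/(20.5×0.5150) = 4.944 m.
σ_a at base = K_a γ H − 2c√K_a = 0.2653×20.5×6.2 − 2×26.1×0.5150 = 6.830 kPa.
P_a = ½ × 6.830 × (H − z_c) = 0.5×6.830×1.256 = 4.289 kN/m.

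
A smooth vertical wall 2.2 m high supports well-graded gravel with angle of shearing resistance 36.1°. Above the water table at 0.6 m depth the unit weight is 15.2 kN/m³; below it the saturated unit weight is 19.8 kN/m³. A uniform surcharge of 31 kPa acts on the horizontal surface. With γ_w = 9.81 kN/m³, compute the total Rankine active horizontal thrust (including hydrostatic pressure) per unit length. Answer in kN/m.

38.0 kN/m

K_a = tan²(45° − φ/2) = 0.2585.
γ' = 19.8 − 9.81 = 9.990 kN/m³. h₂ = H − d_w = 1.6 m.
σ'_h: at surface K_a·q = 8.013; at WT K_a(q+γd_w) = 10.37; at base K_a(q+γd_w+γ'h₂) = 14.50 kPa.
P₁ = ½(8.013+10.37)×0.6 = 5.515; P₂ = ½(10.37+14.50)×1.6 = 19.90; P_w = ½γ_w h₂² = 12.56.
Total = 5.515+19.90+12.56 = 37.97 kN/m.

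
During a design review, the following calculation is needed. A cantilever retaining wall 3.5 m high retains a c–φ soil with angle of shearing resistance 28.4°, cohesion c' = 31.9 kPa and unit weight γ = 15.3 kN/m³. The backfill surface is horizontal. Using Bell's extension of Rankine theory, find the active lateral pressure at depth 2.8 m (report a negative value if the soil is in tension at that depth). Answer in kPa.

-22.8 kPa

K_a = (1 − sin φ)/(1 + sin φ) = 0.3554.
σ_a = K_a γ z − 2c√K_a = 0.3554×15.3×2.8 − 2×31.9×0.5961 = -22.81 kPa.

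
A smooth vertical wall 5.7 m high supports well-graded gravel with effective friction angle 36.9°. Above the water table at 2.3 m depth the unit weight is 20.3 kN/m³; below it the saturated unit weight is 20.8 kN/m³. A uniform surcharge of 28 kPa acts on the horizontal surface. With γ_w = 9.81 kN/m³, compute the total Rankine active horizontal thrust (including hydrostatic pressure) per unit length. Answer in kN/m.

K_a = tan²(45° − φ/2) = 0.2497.
γ' = 20.8 − 9.81 = 10.99 kN/m³. h₂ = H − d_w = 3.4 m.
σ'_h: at surface K_a·q = 6.991; at WT K_a(q+γd_w) = 18.65; at base K_a(q+γd_w+γ'h₂) = 27.98 kPa.
P₁ = ½(6.991+18.65)×2.3 = 29.48; P₂ = ½(18.65+27.98)×3.4 = 79.26; P_w = ½γ_w h₂² = 56.70.
Total = 29.48+79.26+56.70 = 165.4 kN/m.

165 kN/m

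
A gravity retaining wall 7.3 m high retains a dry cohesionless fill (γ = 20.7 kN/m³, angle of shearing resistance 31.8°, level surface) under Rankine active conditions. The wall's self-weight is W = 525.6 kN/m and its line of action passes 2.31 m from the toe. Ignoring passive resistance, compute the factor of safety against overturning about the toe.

2.92

K_a = tan²(45° − 31.8°/2) = 0.3098.
P_a = ½K_aγH² = 0.5×0.3098×20.7×7.3² = 170.9 kN/m, acting at H/3 = 2.433 m above the base.
Overturning moment M_o = P_a × H/3 = 170.9 × 2.433 = 415.8.
Resisting moment M_r = W × 2.31 = 525.6 × 2.31 = 1214.
FS_overturning = M_r/M_o = 1214/415.8 = 2.920.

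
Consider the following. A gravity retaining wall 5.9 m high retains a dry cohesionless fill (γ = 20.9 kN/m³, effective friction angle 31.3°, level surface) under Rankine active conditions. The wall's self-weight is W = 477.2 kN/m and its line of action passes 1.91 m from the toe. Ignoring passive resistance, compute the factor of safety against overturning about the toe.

4.03

K_a = tan²(45° − 31.3°/2) = 0.3162.
P_a = ½K_aγH² = 0.5×0.3162×20.9×5.9² = 115.0 kN/m, acting at H/3 = 1.967 m above the base.
Overturning moment M_o = P_a × H/3 = 115.0 × 1.967 = 226.2.
Resisting moment M_r = W × 1.91 = 477.2 × 1.91 = 911.5.
FS_overturning = M_r/M_o = 911.5/226.2 = 4.029.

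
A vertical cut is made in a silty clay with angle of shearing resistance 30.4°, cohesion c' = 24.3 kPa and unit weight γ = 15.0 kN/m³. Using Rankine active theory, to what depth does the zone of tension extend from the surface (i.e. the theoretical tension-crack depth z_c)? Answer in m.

K_a = tan²(45° − 30.4°/2) = 0.3280; √K_a = 0.5727.
The active pressure is zero where K_a γ z = 2c√K_a, so z_c = 2c/(γ√K_a) = 2×24.3/(15.0×0.5727) = 5.657 m.

5.66 m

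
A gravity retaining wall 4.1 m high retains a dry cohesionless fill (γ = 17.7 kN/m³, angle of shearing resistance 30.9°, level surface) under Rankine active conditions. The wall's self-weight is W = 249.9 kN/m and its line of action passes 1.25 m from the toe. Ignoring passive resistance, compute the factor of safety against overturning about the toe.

K_a = tan²(45° − 30.9°/2) = 0.3214.
P_a = ½K_aγH² = 0.5×0.3214×17.7×4.1² = 47.81 kN/m, acting at H/3 = 1.367 m above the base.
Overturning moment M_o = P_a × H/3 = 47.81 × 1.367 = 65.35.
Resisting moment M_r = W × 1.25 = 249.9 × 1.25 = 312.4.
FS_overturning = M_r/M_o = 312.4/65.35 = 4.780.

4.78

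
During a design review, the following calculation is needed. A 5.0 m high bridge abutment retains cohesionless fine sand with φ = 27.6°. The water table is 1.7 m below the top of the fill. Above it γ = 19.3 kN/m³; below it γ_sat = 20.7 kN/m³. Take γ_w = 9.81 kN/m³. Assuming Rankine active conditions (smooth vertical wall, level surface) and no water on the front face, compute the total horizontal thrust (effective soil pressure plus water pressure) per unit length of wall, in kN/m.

K_a = tan²(45° − φ/2) = 0.3668.
γ' = 20.7 − 9.81 = 10.89 kN/m³. Depth below WT = 3.3 m.
σ'_h at WT = K_a γ d_w = 12.03 kPa; at base = 12.03 + K_a γ' × 3.3 = 25.21 kPa.
P₁ (0–1.7 m) = ½×12.03×1.7 = 10.23. P₂ (1.7–5.0 m) = ½(12.03+25.21)×3.3 = 61.46.
P_w = ½ γ_w h₂² = 0.5×9.81×3.3² = 53.42. Total = 10.23+61.46+53.42 = 125.1 kN/m.

125 kN/m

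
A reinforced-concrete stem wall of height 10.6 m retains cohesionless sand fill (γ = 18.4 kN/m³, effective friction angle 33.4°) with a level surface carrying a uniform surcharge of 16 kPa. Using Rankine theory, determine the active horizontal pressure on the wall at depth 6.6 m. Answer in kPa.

39.8 kPa

K_a = (1 − sin φ)/(1 + sin φ) = 0.2899.
σ_v = γz + q = 18.4 × 6.6 + 16 = 137.4 kPa.
σ_h = K_a σ_v = 0.2899 × 137.4 = 39.85 kPa.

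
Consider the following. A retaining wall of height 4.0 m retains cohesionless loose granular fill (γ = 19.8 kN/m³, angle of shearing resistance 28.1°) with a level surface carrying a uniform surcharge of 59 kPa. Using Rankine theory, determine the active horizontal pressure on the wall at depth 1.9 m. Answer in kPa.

34.7 kPa

K_a = (1 − sin φ)/(1 + sin φ) = 0.3596.
σ_v = γz + q = 19.8 × 1.9 + 59 = 96.62 kPa.
σ_h = K_a σ_v = 0.3596 × 96.62 = 34.75 kPa.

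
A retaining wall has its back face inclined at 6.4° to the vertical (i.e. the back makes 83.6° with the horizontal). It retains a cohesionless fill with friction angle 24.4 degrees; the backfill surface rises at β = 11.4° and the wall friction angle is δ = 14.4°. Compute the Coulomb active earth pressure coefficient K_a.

0.508

K_a = sin²(α+φ) / [sin²α · sin(α−δ) · (1 + √{sin(φ+δ)sin(φ−β) / (sin(α−δ)sin(α+β))})²].
With α = 83.6°, φ = 24.4°, δ = 14.4°, β = 11.4°: K_a = 0.5078.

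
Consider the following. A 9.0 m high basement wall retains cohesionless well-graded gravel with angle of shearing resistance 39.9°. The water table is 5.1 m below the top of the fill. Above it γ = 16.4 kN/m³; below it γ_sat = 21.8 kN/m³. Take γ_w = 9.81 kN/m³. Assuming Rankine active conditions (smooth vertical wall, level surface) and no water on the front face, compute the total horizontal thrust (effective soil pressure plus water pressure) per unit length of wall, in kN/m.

212 kN/m

K_a = tan²(45° − φ/2) = 0.2184.
γ' = 21.8 − 9.81 = 11.99 kN/m³. Depth below WT = 3.9 m.
σ'_h at WT = K_a γ d_w = 18.27 kPa; at base = 18.27 + K_a γ' × 3.9 = 28.48 kPa.
P₁ (0–5.1 m) = ½×18.27×5.1 = 46.59. P₂ (5.1–9.0 m) = ½(18.27+28.48)×3.9 = 91.17.
P_w = ½ γ_w h₂² = 0.5×9.81×3.9² = 74.61. Total = 46.59+91.17+74.61 = 212.4 kN/m.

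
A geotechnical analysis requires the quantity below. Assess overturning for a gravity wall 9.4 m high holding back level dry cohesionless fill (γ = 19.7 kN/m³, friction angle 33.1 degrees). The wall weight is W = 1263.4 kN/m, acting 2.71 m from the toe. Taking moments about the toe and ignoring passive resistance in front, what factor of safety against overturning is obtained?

4.28

K_a = tan²(45° − 33.1°/2) = 0.2936.
P_a = ½K_aγH² = 0.5×0.2936×19.7×9.4² = 255.5 kN/m, acting at H/3 = 3.133 m above the base.
Overturning moment M_o = P_a × H/3 = 255.5 × 3.133 = 800.6.
Resisting moment M_r = W × 2.71 = 1263.4 × 2.71 = 3424.
FS_overturning = M_r/M_o = 3424/800.6 = 4.277.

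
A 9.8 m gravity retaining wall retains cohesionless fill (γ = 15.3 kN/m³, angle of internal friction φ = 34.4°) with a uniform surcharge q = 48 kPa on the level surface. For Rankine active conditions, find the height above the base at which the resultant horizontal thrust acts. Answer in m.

K_a = 0.2780.
Triangular part P₁ = ½K_aγH² = 204.2 at H/3 = 3.267 m; rectangular part P₂ = K_a q H = 130.8 at H/2 = 4.900 m.
ȳ = (P₁·3.267 + P₂·4.900)/(P₁+P₂) = 3.904 m.

3.90 m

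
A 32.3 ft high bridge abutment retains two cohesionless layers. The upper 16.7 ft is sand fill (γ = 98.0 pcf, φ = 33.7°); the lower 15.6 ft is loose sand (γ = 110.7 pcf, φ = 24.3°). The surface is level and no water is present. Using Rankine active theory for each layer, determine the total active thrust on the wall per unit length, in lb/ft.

20200 lb/ft

K_a1 = tan²(45°−33.7°/2) = 0.2863; K_a2 = tan²(45°−24.3°/2) = 0.4169.
Layer 1: σ at base = K_a1 γ₁ h₁ = 468.6 psf; P₁ = ½×468.6×16.7 = 3912.
Layer 2: σ_v at top = γ₁h₁ = 1637; σ_h top = K_a2×1637 = 682.3; σ_h base = K_a2×(1637+110.7×15.6) = 1402.
P₂ = ½(682.3+1402)×15.6 = 16260. Total P_a = 3912+16260 = 20170 lb/ft.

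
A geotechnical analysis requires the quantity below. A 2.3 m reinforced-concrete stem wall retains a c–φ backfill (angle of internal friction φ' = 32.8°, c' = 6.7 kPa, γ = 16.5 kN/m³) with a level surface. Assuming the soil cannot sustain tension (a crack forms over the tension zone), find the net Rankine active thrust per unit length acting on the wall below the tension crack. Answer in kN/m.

K_a = 0.2973; √K_a = 0.5452.
Tension-crack depth z_c = 2c/(γ√K_a) = 2×6.7/(16.5×0.5452) = 1.490 m.
σ_a at base = K_a γ H − 2c√K_a = 0.2973×16.5×2.3 − 2×6.7×0.5452 = 3.975 kPa.
P_a = ½ × 3.975 × (H − z_c) = 0.5×3.975×0.8105 = 1.611 kN/m.

1.61 kN/m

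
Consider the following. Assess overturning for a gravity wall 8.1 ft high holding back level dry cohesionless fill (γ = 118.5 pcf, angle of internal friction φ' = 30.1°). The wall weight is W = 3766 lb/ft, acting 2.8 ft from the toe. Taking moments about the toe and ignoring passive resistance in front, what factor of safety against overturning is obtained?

3.03

K_a = tan²(45° − 30.1°/2) = 0.3320.
P_a = ½K_aγH² = 0.5×0.3320×118.5×8.1² = 1291 lb/ft, acting at H/3 = 2.700 ft above the base.
Overturning moment M_o = P_a × H/3 = 1291 × 2.700 = 3485.
Resisting moment M_r = W × 2.8 = 3766 × 2.8 = 10540.
FS_overturning = M_r/M_o = 10540/3485 = 3.026.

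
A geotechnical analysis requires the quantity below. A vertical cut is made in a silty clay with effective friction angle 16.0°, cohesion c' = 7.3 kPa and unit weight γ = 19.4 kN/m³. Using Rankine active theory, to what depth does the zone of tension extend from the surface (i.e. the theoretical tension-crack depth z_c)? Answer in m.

K_a = tan²(45° − 16.0°/2) = 0.5678; √K_a = 0.7536.
The active pressure is zero where K_a γ z = 2c√K_a, so z_c = 2c/(γ√K_a) = 2×7.3/(19.4×0.7536) = 0.9987 m.

0.999 m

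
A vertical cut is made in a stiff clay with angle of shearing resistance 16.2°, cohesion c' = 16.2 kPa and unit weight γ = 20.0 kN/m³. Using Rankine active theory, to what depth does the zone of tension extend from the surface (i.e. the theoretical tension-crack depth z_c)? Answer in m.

2.16 m

K_a = tan²(45° − 16.2°/2) = 0.5637; √K_a = 0.7508.
The active pressure is zero where K_a γ z = 2c√K_a, so z_c = 2c/(γ√K_a) = 2×16.2/(20.0×0.7508) = 2.158 m.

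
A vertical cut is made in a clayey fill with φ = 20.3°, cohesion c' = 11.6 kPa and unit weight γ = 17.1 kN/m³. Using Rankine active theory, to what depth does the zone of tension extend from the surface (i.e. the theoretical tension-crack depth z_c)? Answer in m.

1.95 m

K_a = tan²(45° − 20.3°/2) = 0.4849; √K_a = 0.6963.
The active pressure is zero where K_a γ z = 2c√K_a, so z_c = 2c/(γ√K_a) = 2×11.6/(17.1×0.6963) = 1.948 m.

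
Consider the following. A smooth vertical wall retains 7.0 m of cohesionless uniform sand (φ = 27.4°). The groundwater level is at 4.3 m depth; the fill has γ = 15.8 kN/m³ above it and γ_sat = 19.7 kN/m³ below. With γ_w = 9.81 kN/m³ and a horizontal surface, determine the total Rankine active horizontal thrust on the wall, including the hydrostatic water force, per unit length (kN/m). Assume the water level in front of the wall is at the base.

K_a = tan²(45° − φ/2) = 0.3697.
γ' = 19.7 − 9.81 = 9.890 kN/m³. Depth below WT = 2.7 m.
σ'_h at WT = K_a γ d_w = 25.12 kPa; at base = 25.12 + K_a γ' × 2.7 = 34.99 kPa.
P₁ (0–4.3 m) = ½×25.12×4.3 = 54.00. P₂ (4.3–7.0 m) = ½(25.12+34.99)×2.7 = 81.14.
P_w = ½ γ_w h₂² = 0.5×9.81×2.7² = 35.76. Total = 54.00+81.14+35.76 = 170.9 kN/m.

171 kN/m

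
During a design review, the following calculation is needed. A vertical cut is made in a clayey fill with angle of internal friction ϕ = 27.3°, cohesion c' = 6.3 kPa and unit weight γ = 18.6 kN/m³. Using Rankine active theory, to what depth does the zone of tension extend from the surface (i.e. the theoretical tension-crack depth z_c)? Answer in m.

K_a = tan²(45° − 27.3°/2) = 0.3711; √K_a = 0.6092.
The active pressure is zero where K_a γ z = 2c√K_a, so z_c = 2c/(γ√K_a) = 2×6.3/(18.6×0.6092) = 1.112 m.

1.11 m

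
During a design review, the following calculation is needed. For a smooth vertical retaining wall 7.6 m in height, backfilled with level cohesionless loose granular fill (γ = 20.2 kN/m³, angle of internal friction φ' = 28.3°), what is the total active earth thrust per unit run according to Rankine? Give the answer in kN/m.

208 kN/m

K_a = tan²(45° − φ/2) = 0.3568.
P_a = ½ K_a γ H² = 0.5 × 0.3568 × 20.2 × 7.6² = 208.1 kN/m.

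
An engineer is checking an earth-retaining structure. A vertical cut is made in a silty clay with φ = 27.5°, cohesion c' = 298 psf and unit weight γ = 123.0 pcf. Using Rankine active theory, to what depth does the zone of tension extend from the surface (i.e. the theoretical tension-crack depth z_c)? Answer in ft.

7.99 ft

K_a = tan²(45° − 27.5°/2) = 0.3682; √K_a = 0.6068.
The active pressure is zero where K_a γ z = 2c√K_a, so z_c = 2c/(γ√K_a) = 2×298/(123.0×0.6068) = 7.985 ft.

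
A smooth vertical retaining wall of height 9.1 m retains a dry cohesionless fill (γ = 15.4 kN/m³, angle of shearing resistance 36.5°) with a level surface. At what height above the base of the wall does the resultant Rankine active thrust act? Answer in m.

K_a = 0.2541.
The pressure distribution is triangular, so the resultant acts at H/3 above the base = 9.1/3 = 3.033 m.

3.03 m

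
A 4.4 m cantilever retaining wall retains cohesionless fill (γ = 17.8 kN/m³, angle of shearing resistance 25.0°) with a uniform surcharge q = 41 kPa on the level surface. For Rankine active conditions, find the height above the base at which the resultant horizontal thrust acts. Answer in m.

K_a = 0.4059.
Triangular part P₁ = ½K_aγH² = 69.93 at H/3 = 1.467 m; rectangular part P₂ = K_a q H = 73.22 at H/2 = 2.200 m.
ȳ = (P₁·1.467 + P₂·2.200)/(P₁+P₂) = 1.842 m.

1.84 m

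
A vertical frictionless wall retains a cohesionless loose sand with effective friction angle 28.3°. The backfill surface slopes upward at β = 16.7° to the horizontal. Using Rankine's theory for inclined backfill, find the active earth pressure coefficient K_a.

K_a = cos β · (cos β − √(cos²β − cos²φ)) / (cos β + √(cos²β − cos²φ)).
cos β = 0.9578, cos φ = 0.8805, √(cos²β − cos²φ) = 0.3771.
K_a = 0.9578 × (0.9578 − 0.3771)/(0.9578 + 0.3771) = 0.4167.

0.417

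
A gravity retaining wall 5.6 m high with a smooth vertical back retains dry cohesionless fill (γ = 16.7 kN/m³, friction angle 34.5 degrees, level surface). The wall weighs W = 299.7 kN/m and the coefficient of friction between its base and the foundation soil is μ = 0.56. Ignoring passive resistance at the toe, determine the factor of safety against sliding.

K_a = tan²(45° − 34.5°/2) = 0.2768.
P_a = ½K_aγH² = 0.5×0.2768×16.7×5.6² = 72.48 kN/m, acting at H/3 = 1.867 m above the base.
FS_sliding = μW / P_a = 0.56×299.7 / 72.48 = 2.315.

2.32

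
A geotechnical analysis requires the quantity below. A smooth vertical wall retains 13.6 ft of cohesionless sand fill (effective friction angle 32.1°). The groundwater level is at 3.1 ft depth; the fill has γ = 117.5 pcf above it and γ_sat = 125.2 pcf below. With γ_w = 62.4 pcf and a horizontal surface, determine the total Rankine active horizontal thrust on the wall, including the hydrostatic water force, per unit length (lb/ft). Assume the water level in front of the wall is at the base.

K_a = tan²(45° − φ/2) = 0.3060.
γ' = 125.2 − 62.4 = 62.80 pcf. Depth below WT = 10.5 ft.
σ'_h at WT = K_a γ d_w = 111.5 psf; at base = 111.5 + K_a γ' × 10.5 = 313.2 psf.
P₁ (0–3.1 ft) = ½×111.5×3.1 = 172.8. P₂ (3.1–13.6 ft) = ½(111.5+313.2)×10.5 = 2230.
P_w = ½ γ_w h₂² = 0.5×62.4×10.5² = 3440. Total = 172.8+2230+3440 = 5842 lb/ft.

5840 lb/ft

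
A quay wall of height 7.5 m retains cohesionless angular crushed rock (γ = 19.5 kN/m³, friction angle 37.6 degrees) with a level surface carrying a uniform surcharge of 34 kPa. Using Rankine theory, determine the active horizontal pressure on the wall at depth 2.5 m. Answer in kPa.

20.0 kPa

K_a = (1 − sin φ)/(1 + sin φ) = 0.2421.
σ_v = γz + q = 19.5 × 2.5 + 34 = 82.75 kPa.
σ_h = K_a σ_v = 0.2421 × 82.75 = 20.04 kPa.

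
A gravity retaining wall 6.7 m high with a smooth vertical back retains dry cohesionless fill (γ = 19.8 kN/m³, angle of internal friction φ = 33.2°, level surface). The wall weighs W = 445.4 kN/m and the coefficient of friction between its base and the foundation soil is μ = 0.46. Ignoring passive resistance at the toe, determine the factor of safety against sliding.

K_a = tan²(45° − 33.2°/2) = 0.2924.
P_a = ½K_aγH² = 0.5×0.2924×19.8×6.7² = 129.9 kN/m, acting at H/3 = 2.233 m above the base.
FS_sliding = μW / P_a = 0.46×445.4 / 129.9 = 1.577.

1.58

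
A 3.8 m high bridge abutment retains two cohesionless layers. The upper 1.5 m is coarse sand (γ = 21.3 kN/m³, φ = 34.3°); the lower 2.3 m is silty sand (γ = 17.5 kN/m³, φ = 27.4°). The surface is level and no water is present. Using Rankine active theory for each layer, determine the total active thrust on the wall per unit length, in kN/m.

51.0 kN/m

K_a1 = tan²(45°−34.3°/2) = 0.2792; K_a2 = tan²(45°−27.4°/2) = 0.3697.
Layer 1: σ at base = K_a1 γ₁ h₁ = 8.919 kPa; P₁ = ½×8.919×1.5 = 6.689.
Layer 2: σ_v at top = γ₁h₁ = 31.95; σ_h top = K_a2×31.95 = 11.81; σ_h base = K_a2×(31.95+17.5×2.3) = 26.69.
P₂ = ½(11.81+26.69)×2.3 = 44.28. Total P_a = 6.689+44.28 = 50.97 kN/m.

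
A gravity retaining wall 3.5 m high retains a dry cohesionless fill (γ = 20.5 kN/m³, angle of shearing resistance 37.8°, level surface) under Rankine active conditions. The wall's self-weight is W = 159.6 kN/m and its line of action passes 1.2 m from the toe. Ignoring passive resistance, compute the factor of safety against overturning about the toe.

K_a = tan²(45° − 37.8°/2) = 0.2400.
P_a = ½K_aγH² = 0.5×0.2400×20.5×3.5² = 30.13 kN/m, acting at H/3 = 1.167 m above the base.
Overturning moment M_o = P_a × H/3 = 30.13 × 1.167 = 35.16.
Resisting moment M_r = W × 1.2 = 159.6 × 1.2 = 191.5.
FS_overturning = M_r/M_o = 191.5/35.16 = 5.448.

5.45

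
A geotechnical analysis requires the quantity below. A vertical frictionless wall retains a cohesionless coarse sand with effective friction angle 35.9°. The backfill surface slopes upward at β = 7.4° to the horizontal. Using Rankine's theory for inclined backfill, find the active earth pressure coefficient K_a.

0.266

K_a = cos β · (cos β − √(cos²β − cos²φ)) / (cos β + √(cos²β − cos²φ)).
cos β = 0.9917, cos φ = 0.8100, √(cos²β − cos²φ) = 0.5721.
K_a = 0.9917 × (0.9917 − 0.5721)/(0.9917 + 0.5721) = 0.2661.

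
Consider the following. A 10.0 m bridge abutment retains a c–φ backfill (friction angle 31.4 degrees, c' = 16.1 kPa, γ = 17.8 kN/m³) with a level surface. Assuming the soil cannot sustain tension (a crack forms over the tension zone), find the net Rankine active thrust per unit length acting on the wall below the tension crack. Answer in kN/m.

K_a = 0.3149; √K_a = 0.5612.
Tension-crack depth z_c = 2c/(γ√K_a) = 2×16.1/(17.8×0.5612) = 3.224 m.
σ_a at base = K_a γ H − 2c√K_a = 0.3149×17.8×10.0 − 2×16.1×0.5612 = 37.99 kPa.
P_a = ½ × 37.99 × (H − z_c) = 0.5×37.99×6.776 = 128.7 kN/m.

129 kN/m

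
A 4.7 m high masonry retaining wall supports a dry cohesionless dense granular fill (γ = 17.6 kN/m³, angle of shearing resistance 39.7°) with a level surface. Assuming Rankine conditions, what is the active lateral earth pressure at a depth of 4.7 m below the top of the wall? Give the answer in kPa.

K_a = (1 − sin φ)/(1 + sin φ) = 0.2204.
σ_h = K_a γ z = 0.2204 × 17.6 × 4.7 = 18.23 kPa.

18.2 kPa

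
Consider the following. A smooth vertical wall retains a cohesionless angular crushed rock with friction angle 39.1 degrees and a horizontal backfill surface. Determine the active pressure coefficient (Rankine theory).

K_a = (1 − sin φ)/(1 + sin φ) = (1 − sin 39.1°)/(1 + sin 39.1°) = 0.2265.

0.226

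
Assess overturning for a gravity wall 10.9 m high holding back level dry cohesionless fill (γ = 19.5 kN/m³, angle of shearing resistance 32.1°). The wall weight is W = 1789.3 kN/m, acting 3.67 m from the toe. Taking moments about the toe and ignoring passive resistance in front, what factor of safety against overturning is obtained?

5.10

K_a = tan²(45° − 32.1°/2) = 0.3060.
P_a = ½K_aγH² = 0.5×0.3060×19.5×10.9² = 354.5 kN/m, acting at H/3 = 3.633 m above the base.
Overturning moment M_o = P_a × H/3 = 354.5 × 3.633 = 1288.
Resisting moment M_r = W × 3.67 = 1789.3 × 3.67 = 6567.
FS_overturning = M_r/M_o = 6567/1288 = 5.099.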